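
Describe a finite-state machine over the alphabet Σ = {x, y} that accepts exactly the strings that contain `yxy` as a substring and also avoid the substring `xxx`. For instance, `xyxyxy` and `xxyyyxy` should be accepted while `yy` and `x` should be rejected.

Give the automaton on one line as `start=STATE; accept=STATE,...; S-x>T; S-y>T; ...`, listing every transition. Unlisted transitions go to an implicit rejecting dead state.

Run two small machines in parallel and take their product. The first has 4 states tracking whether and how much of `yxy` has been seen; the second has 4 states tracking partial matches of the forbidden pattern `xxx`. A product state is a pair (one from each), accepting exactly when both do. Minimizing collapses redundant product states.
With 9 states:
        x   y  
>  s0   s1  s2 
   s1   s3  s2 
   s2   s4  s2 
   s3   s5  s2 
   s4   s3  s6 
   s5   s5  s5 
 * s6   s7  s6 
 * s7   s8  s6 
 * s8   s5  s6 
(> = start, * = accepting)

start=s0; accept=s6,s7,s8; s0-x>s1; s0-y>s2; s1-x>s3; s1-y>s2; s2-x>s4; s2-y>s2; s3-x>s5; s3-y>s2; s4-x>s3; s4-y>s6; s5-x>s5; s5-y>s5; s6-x>s7; s6-y>s6; s7-x>s8; s7-y>s6; s8-x>s5; s8-y>s6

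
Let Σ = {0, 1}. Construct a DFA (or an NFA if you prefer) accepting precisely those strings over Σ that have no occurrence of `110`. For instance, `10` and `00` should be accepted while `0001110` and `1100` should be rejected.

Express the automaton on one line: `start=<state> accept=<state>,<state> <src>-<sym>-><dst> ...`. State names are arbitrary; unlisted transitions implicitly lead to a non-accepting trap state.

Track partial matches of the forbidden pattern `110`. State s3 is a dead state reached once `110` has occurred; every other state accepts. s0 means no part of `110` is currently matched.
        0   1  
>* s0   s0  s1 
 * s1   s0  s2 
 * s2   s3  s2 
   s3   s3  s3 
(> = start, * = accepting)

start=s0 accept=s0,s1,s2 s0-0->s0 s0-1->s1 s1-0->s0 s1-1->s2 s2-0->s3 s2-1->s2 s3-0->s3 s3-1->s3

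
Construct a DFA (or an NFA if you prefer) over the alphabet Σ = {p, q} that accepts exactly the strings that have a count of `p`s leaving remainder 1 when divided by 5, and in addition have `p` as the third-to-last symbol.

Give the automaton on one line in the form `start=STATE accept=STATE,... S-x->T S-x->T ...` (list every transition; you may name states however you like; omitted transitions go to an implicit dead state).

start=S0 accept=S5,S10,S13,S14 S0-p->S1 S0-q->S0 S1-p->S2 S1-q->S3 S2-p->S4 S2-q->S2 S3-p->S2 S3-q->S5 S4-p->S6 S4-q->S4 S5-p->S2 S5-q->S7 S6-p->S8 S6-q->S9 S7-p->S2 S7-q->S7 S8-p->S10 S8-q->S11 S9-p->S12 S9-q->S9 S10-p->S2 S10-q->S13 S11-p->S14 S11-q->S0 S12-p->S15 S12-q->S11 S13-p->S2 S13-q->S5 S14-p->S2 S14-q->S3 S15-p->S2 S15-q->S13

Run two small machines in parallel and take their product. One (5 states) tracks the count of `p`s modulo 5; the other (15 states) tracks the last 3 symbols read. Each combined state is a pair, one component from each; accept when both components accept. After merging equivalent states the machine shrinks.
A 16-state machine:
          p    q  
>  S0     S1   S0 
   S1     S2   S3 
   S2     S4   S2 
   S3     S2   S5 
   S4     S6   S4 
 * S5     S2   S7 
   S6     S8   S9 
   S7     S2   S7 
   S8    S10  S11 
   S9    S12   S9 
 * S10    S2  S13 
   S11   S14   S0 
   S12   S15  S11 
 * S13    S2   S5 
 * S14    S2   S3 
   S15    S2  S13 
(> = start, * = accepting)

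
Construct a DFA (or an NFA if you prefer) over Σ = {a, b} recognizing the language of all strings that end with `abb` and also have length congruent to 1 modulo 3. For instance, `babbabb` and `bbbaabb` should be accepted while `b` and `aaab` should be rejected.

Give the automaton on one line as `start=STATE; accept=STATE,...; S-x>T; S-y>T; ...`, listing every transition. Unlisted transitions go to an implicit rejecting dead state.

Build one automaton per condition and run them in lockstep. One (4 states) tracks how much of the suffix `abb` has currently been matched; the other (3 states) tracks the input length modulo 3. Each combined state is a pair, one component from each; accept when both components accept.
A 12-state machine:
          a    b  
>  s0     s1   s2 
   s1     s3   s4 
   s2     s3   s5 
   s3     s6   s7 
   s4     s6   s8 
   s5     s6   s0 
   s6     s1   s9 
   s7     s1  s10 
   s8     s1   s2 
   s9     s3  s11 
 * s10    s3   s5 
   s11    s6   s0 
(> = start, * = accepting)

start=s0; accept=s10; s0-a>s1; s0-b>s2; s1-a>s3; s1-b>s4; s2-a>s3; s2-b>s5; s3-a>s6; s3-b>s7; s4-a>s6; s4-b>s8; s5-a>s6; s5-b>s0; s6-a>s1; s6-b>s9; s7-a>s1; s7-b>s10; s8-a>s1; s8-b>s2; s9-a>s3; s9-b>s11; s10-a>s3; s10-b>s5; s11-a>s6; s11-b>s0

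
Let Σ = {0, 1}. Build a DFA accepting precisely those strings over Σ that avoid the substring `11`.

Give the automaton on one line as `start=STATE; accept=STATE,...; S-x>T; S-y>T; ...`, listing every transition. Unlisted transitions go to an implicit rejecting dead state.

This is the complement of 'contains `11`'. Use the same substring-matching states — S0 through S2 holding how much of `11` has just been matched — but flip the accepting set: everything except the trap S2 accepts.
3 states suffice.
        0   1  
>* S0   S0  S1 
 * S1   S0  S2 
   S2   S2  S2 
(> = start, * = accepting)

start=S0; accept=S0,S1; S0-0>S0; S0-1>S1; S1-0>S0; S1-1>S2; S2-0>S2; S2-1>S2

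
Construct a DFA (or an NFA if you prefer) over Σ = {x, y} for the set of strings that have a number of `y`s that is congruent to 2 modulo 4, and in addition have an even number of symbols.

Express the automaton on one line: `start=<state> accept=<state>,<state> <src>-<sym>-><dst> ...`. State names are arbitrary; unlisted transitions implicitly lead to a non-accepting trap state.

Run two small machines in parallel and take their product. The first has 4 states tracking the count of `y`s modulo 4; the second has 2 states tracking the input length modulo 2. A product state is a pair (one from each), accepting exactly when both do.
An 8-state machine:
        x   y  
>  s0   s1  s2 
   s1   s0  s3 
   s2   s3  s4 
   s3   s2  s5 
 * s4   s5  s6 
   s5   s4  s7 
   s6   s7  s0 
   s7   s6  s1 
(> = start, * = accepting)

start=s0 accept=s4 s0-x->s1 s0-y->s2 s1-x->s0 s1-y->s3 s2-x->s3 s2-y->s4 s3-x->s2 s3-y->s5 s4-x->s5 s4-y->s6 s5-x->s4 s5-y->s7 s6-x->s7 s6-y->s0 s7-x->s6 s7-y->s1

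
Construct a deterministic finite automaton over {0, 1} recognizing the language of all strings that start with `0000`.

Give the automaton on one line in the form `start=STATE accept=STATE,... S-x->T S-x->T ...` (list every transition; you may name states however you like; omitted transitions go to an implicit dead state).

start=s0 accept=s4 s0-0->s1 s0-1->s5 s1-0->s2 s1-1->s5 s2-0->s3 s2-1->s5 s3-0->s4 s3-1->s5 s4-0->s4 s4-1->s4 s5-0->s5 s5-1->s5

Walk along `0000` while the input agrees: from s0 take `0` to s1, and so on. Any deviation drops to the rejecting sink s5. Once s4 is reached the prefix is confirmed and every continuation is accepted.
6 states suffice.
        0   1  
>  s0   s1  s5 
   s1   s2  s5 
   s2   s3  s5 
   s3   s4  s5 
 * s4   s4  s4 
   s5   s5  s5 
(> = start, * = accepting)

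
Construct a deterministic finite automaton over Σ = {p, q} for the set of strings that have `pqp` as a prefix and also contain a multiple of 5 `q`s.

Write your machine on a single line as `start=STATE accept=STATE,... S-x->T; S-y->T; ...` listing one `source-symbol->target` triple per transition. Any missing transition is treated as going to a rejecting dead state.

start=s0; accept=s12; s0-p->s1; s0-q->s2; s1-p->s3; s1-q->s4; s2-p->s2; s2-q->s5; s3-p->s3; s3-q->s2; s4-p->s6; s4-q->s5; s5-p->s5; s5-q->s7; s6-p->s6; s6-q->s8; s7-p->s7; s7-q->s9; s8-p->s8; s8-q->s10; s9-p->s9; s9-q->s3; s10-p->s10; s10-q->s11; s11-p->s11; s11-q->s12; s12-p->s12; s12-q->s6

Build one automaton per condition and run them in lockstep. One (5 states) tracks whether the input so far still matches the prefix `pqp`; the other (5 states) tracks the count of `q`s modulo 5. Each combined state is a pair, one component from each; accept when both components accept.
13 states suffice.
          p    q  
>  s0     s1   s2 
   s1     s3   s4 
   s2     s2   s5 
   s3     s3   s2 
   s4     s6   s5 
   s5     s5   s7 
   s6     s6   s8 
   s7     s7   s9 
   s8     s8  s10 
   s9     s9   s3 
   s10   s10  s11 
   s11   s11  s12 
 * s12   s12   s6 
(> = start, * = accepting)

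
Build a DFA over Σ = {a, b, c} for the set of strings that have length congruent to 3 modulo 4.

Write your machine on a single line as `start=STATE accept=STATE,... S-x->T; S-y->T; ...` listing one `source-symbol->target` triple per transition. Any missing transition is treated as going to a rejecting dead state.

start=q0; accept=q3; q0-a->q1; q0-b->q1; q0-c->q1; q1-a->q2; q1-b->q2; q1-c->q2; q2-a->q3; q2-b->q3; q2-c->q3; q3-a->q0; q3-b->q0; q3-c->q0

Only the length mod 4 matters, so use a 4-cycle: from any state, every input symbol moves to the next state, wrapping q3 back to q0. Mark q3 accepting.
A 4-state machine:
        a   b   c  
>  q0   q1  q1  q1 
   q1   q2  q2  q2 
   q2   q3  q3  q3 
 * q3   q0  q0  q0 
(> = start, * = accepting)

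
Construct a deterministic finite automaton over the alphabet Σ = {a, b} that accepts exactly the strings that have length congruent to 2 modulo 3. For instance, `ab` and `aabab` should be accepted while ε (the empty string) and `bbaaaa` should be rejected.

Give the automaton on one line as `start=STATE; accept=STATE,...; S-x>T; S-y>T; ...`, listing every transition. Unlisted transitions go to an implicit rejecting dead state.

start=S0; accept=S2; S0-a>S1; S0-b>S1; S1-a>S2; S1-b>S2; S2-a>S0; S2-b>S0

Count input length modulo 3: every symbol advances one step around the cycle S0 → S1 → S2 → S0. Accept at S2.
With 3 states:
        a   b  
>  S0   S1  S1 
   S1   S2  S2 
 * S2   S0  S0 
(> = start, * = accepting)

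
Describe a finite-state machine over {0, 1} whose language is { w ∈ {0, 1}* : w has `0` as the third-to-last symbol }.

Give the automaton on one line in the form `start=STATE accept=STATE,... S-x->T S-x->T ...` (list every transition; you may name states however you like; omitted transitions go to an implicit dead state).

A DFA must remember the last 3 symbols (since which symbol is third-to-last isn't known until the input ends). Use one state per possible window of the last ≤3 symbols; accept from those whose window starts with `0`.
A 15-state machine:
       0  1 
>  A   B  C 
   B   D  E 
   C   F  G 
   D   H  I 
   E   J  K 
   F   L  M 
   G   N  O 
 * H   H  I 
 * I   J  K 
 * J   L  M 
 * K   N  O 
   L   H  I 
   M   J  K 
   N   L  M 
   O   N  O 
(> = start, * = accepting)

start=A accept=H,I,J,K A-0->B A-1->C B-0->D B-1->E C-0->F C-1->G D-0->H D-1->I E-0->J E-1->K F-0->L F-1->M G-0->N G-1->O H-0->H H-1->I I-0->J I-1->K J-0->L J-1->M K-0->N K-1->O L-0->H L-1->I M-0->J M-1->K N-0->L N-1->M O-0->N O-1->O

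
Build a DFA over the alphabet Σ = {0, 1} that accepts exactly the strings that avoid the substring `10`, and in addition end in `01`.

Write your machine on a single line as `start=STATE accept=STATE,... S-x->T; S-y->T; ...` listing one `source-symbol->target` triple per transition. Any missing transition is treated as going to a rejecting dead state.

Handle the two conditions separately and then intersect. One (3 states) tracks partial matches of the forbidden pattern `10`; the other (3 states) tracks how much of the suffix `01` has currently been matched. Each combined state is a pair, one component from each; accept when both components accept. Minimizing collapses redundant product states.
With 4 states:
        0   1  
>  S0   S1  S2 
   S1   S1  S3 
   S2   S2  S2 
 * S3   S2  S2 
(> = start, * = accepting)

start=S0; accept=S3; S0-0->S1; S0-1->S2; S1-0->S1; S1-1->S3; S2-0->S2; S2-1->S2; S3-0->S2; S3-1->S2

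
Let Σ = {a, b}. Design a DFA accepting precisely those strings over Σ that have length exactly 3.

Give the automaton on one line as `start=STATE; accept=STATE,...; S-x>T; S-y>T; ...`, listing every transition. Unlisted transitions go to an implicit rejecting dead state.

Count input length up to 4: every symbol moves from S0 toward S4, which means 'more than 3' and absorbs. Accept from {S3}.
With 5 states:
        a   b  
>  S0   S1  S1 
   S1   S2  S2 
   S2   S3  S3 
 * S3   S4  S4 
   S4   S4  S4 
(> = start, * = accepting)

start=S0; accept=S3; S0-a>S1; S0-b>S1; S1-a>S2; S1-b>S2; S2-a>S3; S2-b>S3; S3-a>S4; S3-b>S4; S4-a>S4; S4-b>S4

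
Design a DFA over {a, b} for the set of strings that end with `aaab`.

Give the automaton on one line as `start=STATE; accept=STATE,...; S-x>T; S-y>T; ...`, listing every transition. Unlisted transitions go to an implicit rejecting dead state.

Remember how much of `aaab` the current input suffix matches. State S0 means no match yet; S1 means the last symbol is `a`; S2 means the last 2 symbols are `aa`; S3 means the last 3 symbols are `aaa`; S4 means the last 4 symbols are `aaab`. Only S4 accepts. On a mismatch, fall back to the longest proper suffix that is still a prefix of `aaab`.
        a   b  
>  S0   S1  S0 
   S1   S2  S0 
   S2   S3  S0 
   S3   S3  S4 
 * S4   S1  S0 
(> = start, * = accepting)

start=S0; accept=S4; S0-a>S1; S0-b>S0; S1-a>S2; S1-b>S0; S2-a>S3; S2-b>S0; S3-a>S3; S3-b>S4; S4-a>S1; S4-b>S0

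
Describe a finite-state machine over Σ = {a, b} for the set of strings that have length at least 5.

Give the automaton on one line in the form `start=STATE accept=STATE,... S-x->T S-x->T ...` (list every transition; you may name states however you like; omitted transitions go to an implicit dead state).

start=q0 accept=q5,q6 q0-a->q1 q0-b->q1 q1-a->q2 q1-b->q2 q2-a->q3 q2-b->q3 q3-a->q4 q3-b->q4 q4-a->q5 q4-b->q5 q5-a->q6 q5-b->q6 q6-a->q6 q6-b->q6

Count input length up to 6: every symbol moves from q0 toward q6, which means 'more than 5' and absorbs. Accept from {q5, q6}.
        a   b  
>  q0   q1  q1 
   q1   q2  q2 
   q2   q3  q3 
   q3   q4  q4 
   q4   q5  q5 
 * q5   q6  q6 
 * q6   q6  q6 
(> = start, * = accepting)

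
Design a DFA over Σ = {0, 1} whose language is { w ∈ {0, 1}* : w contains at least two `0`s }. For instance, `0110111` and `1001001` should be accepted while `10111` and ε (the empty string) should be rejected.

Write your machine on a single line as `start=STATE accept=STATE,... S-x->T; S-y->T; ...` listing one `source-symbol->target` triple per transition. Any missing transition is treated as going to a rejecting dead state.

start=A; accept=C,D; A-0->B; A-1->A; B-0->C; B-1->B; C-0->D; C-1->C; D-0->D; D-1->D

Count `0`s, saturating at 3: states A through C mean 0 through 2 `0`s seen; D means more than 2. Each `0` increments (capped at D); other symbols loop. Accept from {C, D}.
4 states suffice.
       0  1 
>  A   B  A 
   B   C  B 
 * C   D  C 
 * D   D  D 
(> = start, * = accepting)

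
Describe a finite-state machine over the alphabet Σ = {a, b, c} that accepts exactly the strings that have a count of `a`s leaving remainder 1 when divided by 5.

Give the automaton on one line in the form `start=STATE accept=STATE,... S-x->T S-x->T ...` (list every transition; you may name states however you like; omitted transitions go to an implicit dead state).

The only thing that matters is how many `a`s have appeared, reduced mod 5. Use one state per residue: S0 for 0, …, S4 for 4. Reading `a` moves to the next residue; anything else stays put. S1 is accepting.
5 states suffice.
        a   b   c  
>  S0   S1  S0  S0 
 * S1   S2  S1  S1 
   S2   S3  S2  S2 
   S3   S4  S3  S3 
   S4   S0  S4  S4 
(> = start, * = accepting)

start=S0 accept=S1 S0-a->S1 S0-b->S0 S0-c->S0 S1-a->S2 S1-b->S1 S1-c->S1 S2-a->S3 S2-b->S2 S2-c->S2 S3-a->S4 S3-b->S3 S3-c->S3 S4-a->S0 S4-b->S4 S4-c->S4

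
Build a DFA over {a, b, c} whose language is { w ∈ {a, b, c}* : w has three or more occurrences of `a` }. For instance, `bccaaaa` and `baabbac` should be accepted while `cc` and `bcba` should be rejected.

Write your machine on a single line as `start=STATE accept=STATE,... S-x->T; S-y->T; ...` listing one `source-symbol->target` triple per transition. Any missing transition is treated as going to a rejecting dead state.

start=q0; accept=q3,q4; q0-a->q1; q0-b->q0; q0-c->q0; q1-a->q2; q1-b->q1; q1-c->q1; q2-a->q3; q2-b->q2; q2-c->q2; q3-a->q4; q3-b->q3; q3-c->q3; q4-a->q4; q4-b->q4; q4-c->q4

Only the number of `a`s matters, and only up to 4. Make a chain q0 → q1 → q2 → q3 → q4 advanced by each `a` (with q4 absorbing); every other symbol self-loops. The accepting set is {q3, q4}.
A 5-state machine:
        a   b   c  
>  q0   q1  q0  q0 
   q1   q2  q1  q1 
   q2   q3  q2  q2 
 * q3   q4  q3  q3 
 * q4   q4  q4  q4 
(> = start, * = accepting)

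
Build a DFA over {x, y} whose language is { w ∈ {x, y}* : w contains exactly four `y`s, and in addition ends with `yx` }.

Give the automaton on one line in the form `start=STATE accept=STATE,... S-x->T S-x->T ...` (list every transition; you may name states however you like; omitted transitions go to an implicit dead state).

start=A accept=L A-x->A A-y->B B-x->C B-y->D C-x->E C-y->D D-x->F D-y->G E-x->E E-y->D F-x->H F-y->G G-x->I G-y->J H-x->H H-y->G I-x->K I-y->J J-x->L J-y->M K-x->K K-y->J L-x->N L-y->M M-x->O M-y->M N-x->N N-y->M O-x->P O-y->M P-x->P P-y->M

Handle the two conditions separately and then intersect. One (6 states) tracks the count of `y`s, saturating at 5; the other (3 states) tracks how much of the suffix `yx` has currently been matched. Each combined state is a pair, one component from each; accept when both components accept.
       x  y 
>  A   A  B 
   B   C  D 
   C   E  D 
   D   F  G 
   E   E  D 
   F   H  G 
   G   I  J 
   H   H  G 
   I   K  J 
   J   L  M 
   K   K  J 
 * L   N  M 
   M   O  M 
   N   N  M 
   O   P  M 
   P   P  M 
(> = start, * = accepting)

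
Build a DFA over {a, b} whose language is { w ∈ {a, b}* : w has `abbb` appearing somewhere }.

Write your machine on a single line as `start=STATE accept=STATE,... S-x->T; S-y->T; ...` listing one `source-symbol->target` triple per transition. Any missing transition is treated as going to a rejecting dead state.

States S0..S3 record the length of the longest prefix of `abbb` that matches the current input suffix. Reaching S4 means `abbb` has been seen, and we stay there forever. Accept from S4.
        a   b  
>  S0   S1  S0 
   S1   S1  S2 
   S2   S1  S3 
   S3   S1  S4 
 * S4   S4  S4 
(> = start, * = accepting)

start=S0; accept=S4; S0-a->S1; S0-b->S0; S1-a->S1; S1-b->S2; S2-a->S1; S2-b->S3; S3-a->S1; S3-b->S4; S4-a->S4; S4-b->S4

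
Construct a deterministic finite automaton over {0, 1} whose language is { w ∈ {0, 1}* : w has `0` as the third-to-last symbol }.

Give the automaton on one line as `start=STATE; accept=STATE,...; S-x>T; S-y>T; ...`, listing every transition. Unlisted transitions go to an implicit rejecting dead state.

start=q0; accept=q7,q8,q9,q10; q0-0>q1; q0-1>q2; q1-0>q3; q1-1>q4; q2-0>q5; q2-1>q6; q3-0>q7; q3-1>q8; q4-0>q9; q4-1>q10; q5-0>q11; q5-1>q12; q6-0>q13; q6-1>q14; q7-0>q7; q7-1>q8; q8-0>q9; q8-1>q10; q9-0>q11; q9-1>q12; q10-0>q13; q10-1>q14; q11-0>q7; q11-1>q8; q12-0>q9; q12-1>q10; q13-0>q11; q13-1>q12; q14-0>q13; q14-1>q14

Because acceptance depends on a position counted from the end, the machine has to buffer the most recent 3 symbols. Make each state the string of the last up-to-3 symbols read; on input `x` shift the window left and append `x`. Accept when the buffered window has length 3 and begins with `0`.
15 states suffice.
          0    1  
>  q0     q1   q2 
   q1     q3   q4 
   q2     q5   q6 
   q3     q7   q8 
   q4     q9  q10 
   q5    q11  q12 
   q6    q13  q14 
 * q7     q7   q8 
 * q8     q9  q10 
 * q9    q11  q12 
 * q10   q13  q14 
   q11    q7   q8 
   q12    q9  q10 
   q13   q11  q12 
   q14   q13  q14 
(> = start, * = accepting)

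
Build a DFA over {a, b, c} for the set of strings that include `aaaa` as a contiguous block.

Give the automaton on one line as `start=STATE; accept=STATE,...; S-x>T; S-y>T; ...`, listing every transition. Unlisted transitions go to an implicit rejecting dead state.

start=S0; accept=S4; S0-a>S1; S0-b>S0; S0-c>S0; S1-a>S2; S1-b>S0; S1-c>S0; S2-a>S3; S2-b>S0; S2-c>S0; S3-a>S4; S3-b>S0; S3-c>S0; S4-a>S4; S4-b>S4; S4-c>S4

States S0..S3 record the length of the longest prefix of `aaaa` that matches the current input suffix. Reaching S4 means `aaaa` has been seen, and we stay there forever. Accept from S4.
5 states suffice.
        a   b   c  
>  S0   S1  S0  S0 
   S1   S2  S0  S0 
   S2   S3  S0  S0 
   S3   S4  S0  S0 
 * S4   S4  S4  S4 
(> = start, * = accepting)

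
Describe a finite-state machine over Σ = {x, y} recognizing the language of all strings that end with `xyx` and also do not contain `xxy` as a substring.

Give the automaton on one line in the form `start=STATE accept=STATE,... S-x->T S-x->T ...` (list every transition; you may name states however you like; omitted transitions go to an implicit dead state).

start=S0 accept=S4 S0-x->S1 S0-y->S0 S1-x->S2 S1-y->S3 S2-x->S2 S2-y->S2 S3-x->S4 S3-y->S0 S4-x->S2 S4-y->S3

Build one automaton per condition and run them in lockstep. One (4 states) tracks how much of the suffix `xyx` has currently been matched; the other (4 states) tracks partial matches of the forbidden pattern `xxy`. Each combined state is a pair, one component from each; accept when both components accept. After merging equivalent states the machine shrinks.
5 states suffice.
        x   y  
>  S0   S1  S0 
   S1   S2  S3 
   S2   S2  S2 
   S3   S4  S0 
 * S4   S2  S3 
(> = start, * = accepting)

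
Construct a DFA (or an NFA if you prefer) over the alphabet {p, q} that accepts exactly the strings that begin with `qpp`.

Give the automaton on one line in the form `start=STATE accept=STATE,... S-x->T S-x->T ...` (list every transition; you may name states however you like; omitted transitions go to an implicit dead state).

start=A accept=D A-p->E A-q->B B-p->C B-q->E C-p->D C-q->E D-p->D D-q->D E-p->E E-q->E

Walk along `qpp` while the input agrees: from A take `q` to B, and so on. Any deviation drops to the rejecting sink E. Once D is reached the prefix is confirmed and every continuation is accepted.
       p  q 
>  A   E  B 
   B   C  E 
   C   D  E 
 * D   D  D 
   E   E  E 
(> = start, * = accepting)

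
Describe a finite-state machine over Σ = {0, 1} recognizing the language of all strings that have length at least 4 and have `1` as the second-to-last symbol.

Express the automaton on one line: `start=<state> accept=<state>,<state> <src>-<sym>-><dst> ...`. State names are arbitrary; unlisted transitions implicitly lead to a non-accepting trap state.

start=s0 accept=s13,s14,s17,s18 s0-0->s1 s0-1->s2 s1-0->s3 s1-1->s4 s2-0->s5 s2-1->s6 s3-0->s7 s3-1->s8 s4-0->s9 s4-1->s10 s5-0->s7 s5-1->s8 s6-0->s9 s6-1->s10 s7-0->s11 s7-1->s12 s8-0->s13 s8-1->s14 s9-0->s11 s9-1->s12 s10-0->s13 s10-1->s14 s11-0->s15 s11-1->s16 s12-0->s17 s12-1->s18 s13-0->s15 s13-1->s16 s14-0->s17 s14-1->s18 s15-0->s15 s15-1->s16 s16-0->s17 s16-1->s18 s17-0->s15 s17-1->s16 s18-0->s17 s18-1->s18

Build one automaton per condition and run them in lockstep. One (6 states) tracks the input length, saturating at 5; the other (7 states) tracks the last 2 symbols read. Each combined state is a pair, one component from each; accept when both components accept.
          0    1  
>  s0     s1   s2 
   s1     s3   s4 
   s2     s5   s6 
   s3     s7   s8 
   s4     s9  s10 
   s5     s7   s8 
   s6     s9  s10 
   s7    s11  s12 
   s8    s13  s14 
   s9    s11  s12 
   s10   s13  s14 
   s11   s15  s16 
   s12   s17  s18 
 * s13   s15  s16 
 * s14   s17  s18 
   s15   s15  s16 
   s16   s17  s18 
 * s17   s15  s16 
 * s18   s17  s18 
(> = start, * = accepting)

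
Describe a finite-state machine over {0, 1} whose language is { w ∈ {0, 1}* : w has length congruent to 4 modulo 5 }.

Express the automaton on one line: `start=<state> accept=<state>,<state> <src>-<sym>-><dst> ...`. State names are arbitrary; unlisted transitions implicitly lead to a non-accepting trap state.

start=q0 accept=q4 q0-0->q1 q0-1->q1 q1-0->q2 q1-1->q2 q2-0->q3 q2-1->q3 q3-0->q4 q3-1->q4 q4-0->q0 q4-1->q0

Only the length mod 5 matters, so use a 5-cycle: from any state, every input symbol moves to the next state, wrapping q4 back to q0. Mark q4 accepting.
With 5 states:
        0   1  
>  q0   q1  q1 
   q1   q2  q2 
   q2   q3  q3 
   q3   q4  q4 
 * q4   q0  q0 
(> = start, * = accepting)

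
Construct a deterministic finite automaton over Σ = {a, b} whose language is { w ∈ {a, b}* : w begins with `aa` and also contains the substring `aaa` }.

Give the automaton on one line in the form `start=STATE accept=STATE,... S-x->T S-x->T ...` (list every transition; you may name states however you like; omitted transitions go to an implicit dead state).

Run two small machines in parallel and take their product. The first has 4 states tracking whether the input so far still matches the prefix `aa`; the second has 4 states tracking whether and how much of `aaa` has been seen. A product state is a pair (one from each), accepting exactly when both do.
10 states suffice.
        a   b  
>  q0   q1  q2 
   q1   q3  q2 
   q2   q4  q2 
   q3   q5  q6 
   q4   q7  q2 
 * q5   q5  q5 
   q6   q8  q6 
   q7   q9  q2 
   q8   q3  q6 
   q9   q9  q9 
(> = start, * = accepting)

start=q0 accept=q5 q0-a->q1 q0-b->q2 q1-a->q3 q1-b->q2 q2-a->q4 q2-b->q2 q3-a->q5 q3-b->q6 q4-a->q7 q4-b->q2 q5-a->q5 q5-b->q5 q6-a->q8 q6-b->q6 q7-a->q9 q7-b->q2 q8-a->q3 q8-b->q6 q9-a->q9 q9-b->q9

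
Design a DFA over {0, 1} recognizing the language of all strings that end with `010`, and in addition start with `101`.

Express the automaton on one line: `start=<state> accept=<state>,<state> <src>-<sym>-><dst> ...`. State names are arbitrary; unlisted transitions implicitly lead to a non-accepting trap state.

Run two small machines in parallel and take their product. The first has 4 states tracking how much of the suffix `010` has currently been matched; the second has 5 states tracking whether the input so far still matches the prefix `101`. A product state is a pair (one from each), accepting exactly when both do.
          0    1  
>  q0     q1   q2 
   q1     q1   q3 
   q2     q4   q5 
   q3     q6   q5 
   q4     q1   q7 
   q5     q1   q5 
   q6     q1   q3 
   q7     q8   q9 
 * q8    q10   q7 
   q9    q10   q9 
   q10   q10   q7 
(> = start, * = accepting)

start=q0 accept=q8 q0-0->q1 q0-1->q2 q1-0->q1 q1-1->q3 q2-0->q4 q2-1->q5 q3-0->q6 q3-1->q5 q4-0->q1 q4-1->q7 q5-0->q1 q5-1->q5 q6-0->q1 q6-1->q3 q7-0->q8 q7-1->q9 q8-0->q10 q8-1->q7 q9-0->q10 q9-1->q9 q10-0->q10 q10-1->q7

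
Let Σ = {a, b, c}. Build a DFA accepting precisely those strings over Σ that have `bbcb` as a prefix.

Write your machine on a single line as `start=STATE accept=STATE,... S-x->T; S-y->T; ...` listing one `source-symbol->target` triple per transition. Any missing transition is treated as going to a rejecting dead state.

Walk along `bbcb` while the input agrees: from q0 take `b` to q1, and so on. Any deviation drops to the rejecting sink q5. Once q4 is reached the prefix is confirmed and every continuation is accepted.
A 6-state machine:
        a   b   c  
>  q0   q5  q1  q5 
   q1   q5  q2  q5 
   q2   q5  q5  q3 
   q3   q5  q4  q5 
 * q4   q4  q4  q4 
   q5   q5  q5  q5 
(> = start, * = accepting)

start=q0; accept=q4; q0-a->q5; q0-b->q1; q0-c->q5; q1-a->q5; q1-b->q2; q1-c->q5; q2-a->q5; q2-b->q5; q2-c->q3; q3-a->q5; q3-b->q4; q3-c->q5; q4-a->q4; q4-b->q4; q4-c->q4; q5-a->q5; q5-b->q5; q5-c->q5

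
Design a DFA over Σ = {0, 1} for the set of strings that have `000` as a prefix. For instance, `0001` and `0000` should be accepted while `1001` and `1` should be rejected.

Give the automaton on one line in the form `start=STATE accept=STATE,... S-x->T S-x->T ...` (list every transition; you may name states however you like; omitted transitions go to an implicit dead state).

start=q0 accept=q3 q0-0->q1 q0-1->q4 q1-0->q2 q1-1->q4 q2-0->q3 q2-1->q4 q3-0->q3 q3-1->q3 q4-0->q4 q4-1->q4

Walk along `000` while the input agrees: from q0 take `0` to q1, and so on. Any deviation drops to the rejecting sink q4. Once q3 is reached the prefix is confirmed and every continuation is accepted.
        0   1  
>  q0   q1  q4 
   q1   q2  q4 
   q2   q3  q4 
 * q3   q3  q3 
   q4   q4  q4 
(> = start, * = accepting)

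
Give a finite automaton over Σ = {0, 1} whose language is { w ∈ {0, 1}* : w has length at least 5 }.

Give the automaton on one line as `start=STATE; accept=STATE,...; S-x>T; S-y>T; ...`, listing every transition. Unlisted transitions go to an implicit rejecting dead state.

start=S0; accept=S5,S6; S0-0>S1; S0-1>S1; S1-0>S2; S1-1>S2; S2-0>S3; S2-1>S3; S3-0>S4; S3-1>S4; S4-0>S5; S4-1>S5; S5-0>S6; S5-1>S6; S6-0>S6; S6-1>S6

We only need to distinguish lengths 0, 1, …, 5, and '>5'. Chain S0 → S1 → S2 → S3 → S4 → S5 → S6 on every symbol, with S6 looping. Accepting states: {S5, S6}.
7 states suffice.
        0   1  
>  S0   S1  S1 
   S1   S2  S2 
   S2   S3  S3 
   S3   S4  S4 
   S4   S5  S5 
 * S5   S6  S6 
 * S6   S6  S6 
(> = start, * = accepting)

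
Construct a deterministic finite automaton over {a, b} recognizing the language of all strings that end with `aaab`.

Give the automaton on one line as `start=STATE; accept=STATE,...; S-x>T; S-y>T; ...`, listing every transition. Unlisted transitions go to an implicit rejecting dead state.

Remember how much of `aaab` the current input suffix matches. State q0 means no match yet; q1 means the last symbol is `a`; q2 means the last 2 symbols are `aa`; q3 means the last 3 symbols are `aaa`; q4 means the last 4 symbols are `aaab`. Only q4 accepts. On a mismatch, fall back to the longest proper suffix that is still a prefix of `aaab`.
5 states suffice.
        a   b  
>  q0   q1  q0 
   q1   q2  q0 
   q2   q3  q0 
   q3   q3  q4 
 * q4   q1  q0 
(> = start, * = accepting)

start=q0; accept=q4; q0-a>q1; q0-b>q0; q1-a>q2; q1-b>q0; q2-a>q3; q2-b>q0; q3-a>q3; q3-b>q4; q4-a>q1; q4-b>q0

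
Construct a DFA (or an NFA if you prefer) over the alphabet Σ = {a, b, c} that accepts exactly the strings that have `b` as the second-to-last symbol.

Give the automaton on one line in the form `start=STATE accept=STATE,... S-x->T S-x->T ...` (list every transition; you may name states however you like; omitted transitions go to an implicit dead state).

start=S0 accept=S7,S8,S9 S0-a->S1 S0-b->S2 S0-c->S3 S1-a->S4 S1-b->S5 S1-c->S6 S2-a->S7 S2-b->S8 S2-c->S9 S3-a->S10 S3-b->S11 S3-c->S12 S4-a->S4 S4-b->S5 S4-c->S6 S5-a->S7 S5-b->S8 S5-c->S9 S6-a->S10 S6-b->S11 S6-c->S12 S7-a->S4 S7-b->S5 S7-c->S6 S8-a->S7 S8-b->S8 S8-c->S9 S9-a->S10 S9-b->S11 S9-c->S12 S10-a->S4 S10-b->S5 S10-c->S6 S11-a->S7 S11-b->S8 S11-c->S9 S12-a->S10 S12-b->S11 S12-c->S12

A DFA must remember the last 2 symbols (since which symbol is second-to-last isn't known until the input ends). Use one state per possible window of the last ≤2 symbols; accept from those whose window starts with `b`.
A 13-state machine:
          a    b    c  
>  S0     S1   S2   S3 
   S1     S4   S5   S6 
   S2     S7   S8   S9 
   S3    S10  S11  S12 
   S4     S4   S5   S6 
   S5     S7   S8   S9 
   S6    S10  S11  S12 
 * S7     S4   S5   S6 
 * S8     S7   S8   S9 
 * S9    S10  S11  S12 
   S10    S4   S5   S6 
   S11    S7   S8   S9 
   S12   S10  S11  S12 
(> = start, * = accepting)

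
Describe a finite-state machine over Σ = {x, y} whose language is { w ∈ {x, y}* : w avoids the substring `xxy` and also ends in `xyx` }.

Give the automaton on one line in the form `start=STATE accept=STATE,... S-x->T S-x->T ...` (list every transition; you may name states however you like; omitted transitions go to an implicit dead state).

Handle the two conditions separately and then intersect. One (4 states) tracks partial matches of the forbidden pattern `xxy`; the other (4 states) tracks how much of the suffix `xyx` has currently been matched. Each combined state is a pair, one component from each; accept when both components accept. Minimizing collapses redundant product states.
With 5 states:
        x   y  
>  s0   s1  s0 
   s1   s2  s3 
   s2   s2  s2 
   s3   s4  s0 
 * s4   s2  s3 
(> = start, * = accepting)

start=s0 accept=s4 s0-x->s1 s0-y->s0 s1-x->s2 s1-y->s3 s2-x->s2 s2-y->s2 s3-x->s4 s3-y->s0 s4-x->s2 s4-y->s3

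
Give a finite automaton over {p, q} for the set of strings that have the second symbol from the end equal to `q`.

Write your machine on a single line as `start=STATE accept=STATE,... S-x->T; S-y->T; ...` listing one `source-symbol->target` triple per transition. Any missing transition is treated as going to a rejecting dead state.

start=s0; accept=s5,s6; s0-p->s1; s0-q->s2; s1-p->s3; s1-q->s4; s2-p->s5; s2-q->s6; s3-p->s3; s3-q->s4; s4-p->s5; s4-q->s6; s5-p->s3; s5-q->s4; s6-p->s5; s6-q->s6

A DFA must remember the last 2 symbols (since which symbol is second-to-last isn't known until the input ends). Use one state per possible window of the last ≤2 symbols; accept from those whose window starts with `q`.
7 states suffice.
        p   q  
>  s0   s1  s2 
   s1   s3  s4 
   s2   s5  s6 
   s3   s3  s4 
   s4   s5  s6 
 * s5   s3  s4 
 * s6   s5  s6 
(> = start, * = accepting)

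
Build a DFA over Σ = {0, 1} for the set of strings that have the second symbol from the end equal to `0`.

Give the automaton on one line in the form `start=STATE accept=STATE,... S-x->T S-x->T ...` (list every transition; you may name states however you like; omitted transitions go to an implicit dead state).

start=A accept=D,E A-0->B A-1->C B-0->D B-1->E C-0->F C-1->G D-0->D D-1->E E-0->F E-1->G F-0->D F-1->E G-0->F G-1->G

A DFA must remember the last 2 symbols (since which symbol is second-to-last isn't known until the input ends). Use one state per possible window of the last ≤2 symbols; accept from those whose window starts with `0`.
A 7-state machine:
       0  1 
>  A   B  C 
   B   D  E 
   C   F  G 
 * D   D  E 
 * E   F  G 
   F   D  E 
   G   F  G 
(> = start, * = accepting)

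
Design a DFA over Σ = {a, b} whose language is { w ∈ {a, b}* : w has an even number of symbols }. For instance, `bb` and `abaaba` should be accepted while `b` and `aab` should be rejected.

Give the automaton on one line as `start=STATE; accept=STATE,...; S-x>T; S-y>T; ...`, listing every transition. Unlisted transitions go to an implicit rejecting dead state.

start=s0; accept=s0; s0-a>s1; s0-b>s1; s1-a>s0; s1-b>s0

Count input length modulo 2: every symbol advances one step around the cycle s0 → s1 → s0. Accept at s0.
A 2-state machine:
        a   b  
>* s0   s1  s1 
   s1   s0  s0 
(> = start, * = accepting)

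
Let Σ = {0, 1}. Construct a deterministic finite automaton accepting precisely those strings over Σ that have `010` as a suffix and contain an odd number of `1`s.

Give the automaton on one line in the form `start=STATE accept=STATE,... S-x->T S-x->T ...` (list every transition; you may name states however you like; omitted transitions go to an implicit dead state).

Handle the two conditions separately and then intersect. One (4 states) tracks how much of the suffix `010` has currently been matched; the other (2 states) tracks the count of `1`s modulo 2. Each combined state is a pair, one component from each; accept when both components accept. Minimizing collapses redundant product states.
5 states suffice.
        0   1  
>  S0   S1  S2 
   S1   S1  S3 
   S2   S2  S0 
   S3   S4  S0 
 * S4   S2  S0 
(> = start, * = accepting)

start=S0 accept=S4 S0-0->S1 S0-1->S2 S1-0->S1 S1-1->S3 S2-0->S2 S2-1->S0 S3-0->S4 S3-1->S0 S4-0->S2 S4-1->S0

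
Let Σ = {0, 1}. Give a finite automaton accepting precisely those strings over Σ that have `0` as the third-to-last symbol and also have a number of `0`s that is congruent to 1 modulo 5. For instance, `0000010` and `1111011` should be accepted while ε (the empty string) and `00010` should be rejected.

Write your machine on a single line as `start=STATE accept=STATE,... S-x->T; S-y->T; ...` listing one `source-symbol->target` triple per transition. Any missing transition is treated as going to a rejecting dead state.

start=S0; accept=S5,S10,S13,S14; S0-0->S1; S0-1->S0; S1-0->S2; S1-1->S3; S2-0->S4; S2-1->S2; S3-0->S2; S3-1->S5; S4-0->S6; S4-1->S4; S5-0->S2; S5-1->S7; S6-0->S8; S6-1->S9; S7-0->S2; S7-1->S7; S8-0->S10; S8-1->S11; S9-0->S12; S9-1->S9; S10-0->S2; S10-1->S13; S11-0->S14; S11-1->S0; S12-0->S15; S12-1->S11; S13-0->S2; S13-1->S5; S14-0->S2; S14-1->S3; S15-0->S2; S15-1->S13

Build one automaton per condition and run them in lockstep. One (15 states) tracks the last 3 symbols read; the other (5 states) tracks the count of `0`s modulo 5. Each combined state is a pair, one component from each; accept when both components accept. After merging equivalent states the machine shrinks.
A 16-state machine:
          0    1  
>  S0     S1   S0 
   S1     S2   S3 
   S2     S4   S2 
   S3     S2   S5 
   S4     S6   S4 
 * S5     S2   S7 
   S6     S8   S9 
   S7     S2   S7 
   S8    S10  S11 
   S9    S12   S9 
 * S10    S2  S13 
   S11   S14   S0 
   S12   S15  S11 
 * S13    S2   S5 
 * S14    S2   S3 
   S15    S2  S13 
(> = start, * = accepting)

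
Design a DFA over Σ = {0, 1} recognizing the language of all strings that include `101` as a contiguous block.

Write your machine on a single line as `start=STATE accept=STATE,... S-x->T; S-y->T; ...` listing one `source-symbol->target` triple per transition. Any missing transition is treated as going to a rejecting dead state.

start=s0; accept=s3; s0-0->s0; s0-1->s1; s1-0->s2; s1-1->s1; s2-0->s0; s2-1->s3; s3-0->s3; s3-1->s3

States s0..s2 record the length of the longest prefix of `101` that matches the current input suffix. Reaching s3 means `101` has been seen, and we stay there forever. Accept from s3.
With 4 states:
        0   1  
>  s0   s0  s1 
   s1   s2  s1 
   s2   s0  s3 
 * s3   s3  s3 
(> = start, * = accepting)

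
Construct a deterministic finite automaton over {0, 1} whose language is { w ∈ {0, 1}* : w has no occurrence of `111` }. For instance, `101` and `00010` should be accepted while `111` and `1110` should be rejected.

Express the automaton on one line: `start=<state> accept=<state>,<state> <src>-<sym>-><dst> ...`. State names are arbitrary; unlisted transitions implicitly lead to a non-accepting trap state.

Track partial matches of the forbidden pattern `111`. State D is a dead state reached once `111` has occurred; every other state accepts. A means no part of `111` is currently matched.
A 4-state machine:
       0  1 
>* A   A  B 
 * B   A  C 
 * C   A  D 
   D   D  D 
(> = start, * = accepting)

start=A accept=A,B,C A-0->A A-1->B B-0->A B-1->C C-0->A C-1->D D-0->D D-1->D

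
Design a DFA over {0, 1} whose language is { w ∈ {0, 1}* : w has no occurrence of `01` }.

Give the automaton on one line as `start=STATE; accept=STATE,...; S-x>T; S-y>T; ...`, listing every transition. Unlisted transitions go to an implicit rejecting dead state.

Track partial matches of the forbidden pattern `01`. State q2 is a dead state reached once `01` has occurred; every other state accepts. q0 means no part of `01` is currently matched.
With 3 states:
        0   1  
>* q0   q1  q0 
 * q1   q1  q2 
   q2   q2  q2 
(> = start, * = accepting)

start=q0; accept=q0,q1; q0-0>q1; q0-1>q0; q1-0>q1; q1-1>q2; q2-0>q2; q2-1>q2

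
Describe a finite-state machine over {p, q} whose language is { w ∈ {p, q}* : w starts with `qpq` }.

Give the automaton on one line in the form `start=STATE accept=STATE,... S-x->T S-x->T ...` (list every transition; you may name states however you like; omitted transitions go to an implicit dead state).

start=A accept=D A-p->E A-q->B B-p->C B-q->E C-p->E C-q->D D-p->D D-q->D E-p->E E-q->E

Walk along `qpq` while the input agrees: from A take `q` to B, and so on. Any deviation drops to the rejecting sink E. Once D is reached the prefix is confirmed and every continuation is accepted.
5 states suffice.
       p  q 
>  A   E  B 
   B   C  E 
   C   E  D 
 * D   D  D 
   E   E  E 
(> = start, * = accepting)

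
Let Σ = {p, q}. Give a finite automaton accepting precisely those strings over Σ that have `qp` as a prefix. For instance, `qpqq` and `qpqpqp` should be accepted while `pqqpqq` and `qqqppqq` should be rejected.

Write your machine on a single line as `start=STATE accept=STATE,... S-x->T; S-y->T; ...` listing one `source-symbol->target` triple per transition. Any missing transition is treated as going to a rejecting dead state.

start=s0; accept=s2; s0-p->s3; s0-q->s1; s1-p->s2; s1-q->s3; s2-p->s2; s2-q->s2; s3-p->s3; s3-q->s3

Check the first 2 symbols one by one: s0 through s1 record how many have matched `qp` so far; any wrong symbol goes to the dead state s3. After all 2 match we enter the accepting sink s2.
        p   q  
>  s0   s3  s1 
   s1   s2  s3 
 * s2   s2  s2 
   s3   s3  s3 
(> = start, * = accepting)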